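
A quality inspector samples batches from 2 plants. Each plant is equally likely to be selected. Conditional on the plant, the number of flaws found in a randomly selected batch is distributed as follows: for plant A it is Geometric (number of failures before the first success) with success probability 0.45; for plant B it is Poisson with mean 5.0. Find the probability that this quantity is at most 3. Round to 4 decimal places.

0.5868

Conditional on each plant, P(X ≤ 3): A: 0.908494; B: 0.265026.
By total probability, P(X ≤ 3) = 0.5·0.908494 + 0.5·0.265026 = 0.58676.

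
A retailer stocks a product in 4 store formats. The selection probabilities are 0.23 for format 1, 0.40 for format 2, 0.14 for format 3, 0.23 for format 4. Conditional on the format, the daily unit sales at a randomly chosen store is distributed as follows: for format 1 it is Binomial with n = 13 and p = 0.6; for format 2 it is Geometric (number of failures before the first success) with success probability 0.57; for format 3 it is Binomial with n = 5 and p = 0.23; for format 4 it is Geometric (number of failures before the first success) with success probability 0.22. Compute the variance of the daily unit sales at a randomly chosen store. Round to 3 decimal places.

12.936

Per component, 1: μ=7.8, E[X²]=63.96; 2: μ=0.754386, E[X²]=1.89258; 3: μ=1.15, E[X²]=2.208; 4: μ=3.54545, E[X²]=28.686.
E[X] = 0.23·7.8 + 0.4·0.754386 + 0.14·1.15 + 0.23·3.54545 = 3.07221.
E[X²] = 0.23·63.96 + 0.4·1.89258 + 0.14·2.208 + 0.23·28.686 = 22.3747.
Var(X) = E[X²] − (E[X])² = 22.3747 − 9.43847 = 12.9363.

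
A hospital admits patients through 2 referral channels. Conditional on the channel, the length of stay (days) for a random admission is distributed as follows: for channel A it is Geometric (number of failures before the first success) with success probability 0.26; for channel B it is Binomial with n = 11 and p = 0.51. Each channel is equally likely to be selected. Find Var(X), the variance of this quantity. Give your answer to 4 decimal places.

Per component, A: μ=2.84615, E[X²]=19.0473; B: μ=5.61, E[X²]=34.221.
E[X] = 0.5·2.84615 + 0.5·5.61 = 4.22808.
E[X²] = 0.5·19.0473 + 0.5·34.221 = 26.6342.
Var(X) = E[X²] − (E[X])² = 26.6342 − 17.8766 = 8.75753.

8.7575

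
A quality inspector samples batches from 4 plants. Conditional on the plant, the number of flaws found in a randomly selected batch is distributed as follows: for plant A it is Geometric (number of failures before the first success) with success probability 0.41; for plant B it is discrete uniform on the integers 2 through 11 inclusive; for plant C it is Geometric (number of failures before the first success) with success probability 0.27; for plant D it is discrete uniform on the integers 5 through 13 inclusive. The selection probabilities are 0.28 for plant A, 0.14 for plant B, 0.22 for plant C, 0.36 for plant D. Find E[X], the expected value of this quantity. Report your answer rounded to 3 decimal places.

Component means — A: 1.43902; B: 6.5; C: 2.7037; D: 9.
E[X] = 0.28·1.43902 + 0.14·6.5 + 0.22·2.7037 + 0.36·9 = 5.14774.

5.148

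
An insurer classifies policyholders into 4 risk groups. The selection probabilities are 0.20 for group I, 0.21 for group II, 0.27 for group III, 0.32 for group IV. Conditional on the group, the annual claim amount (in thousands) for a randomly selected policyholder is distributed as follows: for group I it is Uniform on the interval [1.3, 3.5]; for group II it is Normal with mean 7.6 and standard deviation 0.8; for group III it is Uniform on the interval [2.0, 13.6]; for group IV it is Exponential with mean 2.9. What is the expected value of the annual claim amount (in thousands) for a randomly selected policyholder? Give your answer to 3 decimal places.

Component means — I: 2.4; II: 7.6; III: 7.8; IV: 2.9.
E[X] = 0.2·2.4 + 0.21·7.6 + 0.27·7.8 + 0.32·2.9 = 5.11.

5.110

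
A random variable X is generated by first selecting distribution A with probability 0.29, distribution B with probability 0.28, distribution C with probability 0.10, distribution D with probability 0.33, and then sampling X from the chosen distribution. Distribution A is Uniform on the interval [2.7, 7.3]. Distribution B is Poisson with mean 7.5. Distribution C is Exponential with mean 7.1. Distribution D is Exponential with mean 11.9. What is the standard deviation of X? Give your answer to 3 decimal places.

7.882

Per component, A: μ=5, E[X²]=26.7633; B: μ=7.5, E[X²]=63.75; C: μ=7.1, E[X²]=100.82; D: μ=11.9, E[X²]=283.22.
E[X] = 0.29·5 + 0.28·7.5 + 0.1·7.1 + 0.33·11.9 = 8.187.
E[X²] = 0.29·26.7633 + 0.28·63.75 + 0.1·100.82 + 0.33·283.22 = 129.156.
Var(X) = E[X²] − (E[X])² = 129.156 − 67.027 = 62.129.
SD(X) = √62.129 = 7.88219.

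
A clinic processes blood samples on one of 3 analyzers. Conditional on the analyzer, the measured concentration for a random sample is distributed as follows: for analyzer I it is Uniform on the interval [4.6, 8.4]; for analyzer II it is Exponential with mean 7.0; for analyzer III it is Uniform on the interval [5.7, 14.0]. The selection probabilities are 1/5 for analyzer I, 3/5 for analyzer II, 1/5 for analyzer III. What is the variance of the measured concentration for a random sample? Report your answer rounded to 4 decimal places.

32.2424

Per component, I: μ=6.5, E[X²]=43.4533; II: μ=7, E[X²]=98; III: μ=9.85, E[X²]=102.763.
E[X] = 0.2·6.5 + 0.6·7 + 0.2·9.85 = 7.47.
E[X²] = 0.2·43.4533 + 0.6·98 + 0.2·102.763 = 88.0433.
Var(X) = E[X²] − (E[X])² = 88.0433 − 55.8009 = 32.2424.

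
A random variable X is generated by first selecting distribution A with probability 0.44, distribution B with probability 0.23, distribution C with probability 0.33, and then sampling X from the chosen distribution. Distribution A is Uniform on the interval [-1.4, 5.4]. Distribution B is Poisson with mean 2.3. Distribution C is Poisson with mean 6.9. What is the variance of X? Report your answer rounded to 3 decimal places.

Per component, A: μ=2, E[X²]=7.85333; B: μ=2.3, E[X²]=7.59; C: μ=6.9, E[X²]=54.51.
E[X] = 0.44·2 + 0.23·2.3 + 0.33·6.9 = 3.686.
E[X²] = 0.44·7.85333 + 0.23·7.59 + 0.33·54.51 = 23.1895.
Var(X) = E[X²] − (E[X])² = 23.1895 − 13.5866 = 9.60287.

9.603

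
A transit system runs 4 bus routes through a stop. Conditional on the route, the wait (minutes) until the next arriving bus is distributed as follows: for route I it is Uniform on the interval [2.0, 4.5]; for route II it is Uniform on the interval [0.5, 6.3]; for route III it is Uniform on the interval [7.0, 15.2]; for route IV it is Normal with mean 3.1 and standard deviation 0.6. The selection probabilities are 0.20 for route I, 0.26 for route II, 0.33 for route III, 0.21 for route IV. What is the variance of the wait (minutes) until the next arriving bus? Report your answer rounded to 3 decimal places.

16.354

Per component, I: μ=3.25, E[X²]=11.0833; II: μ=3.4, E[X²]=14.3633; III: μ=11.1, E[X²]=128.813; IV: μ=3.1, E[X²]=9.97.
E[X] = 0.2·3.25 + 0.26·3.4 + 0.33·11.1 + 0.21·3.1 = 5.848.
E[X²] = 0.2·11.0833 + 0.26·14.3633 + 0.33·128.813 + 0.21·9.97 = 50.5532.
Var(X) = E[X²] − (E[X])² = 50.5532 − 34.1991 = 16.3541.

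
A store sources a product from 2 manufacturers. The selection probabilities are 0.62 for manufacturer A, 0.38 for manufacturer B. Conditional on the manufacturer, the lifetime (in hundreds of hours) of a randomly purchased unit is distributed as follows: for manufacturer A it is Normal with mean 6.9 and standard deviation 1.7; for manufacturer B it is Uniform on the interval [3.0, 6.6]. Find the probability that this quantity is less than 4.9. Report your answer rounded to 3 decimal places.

0.275

Conditional on each manufacturer, P(X < 4.9): A: 0.119703; B: 0.527778.
By total probability, P(X < 4.9) = 0.62·0.119703 + 0.38·0.527778 = 0.274772.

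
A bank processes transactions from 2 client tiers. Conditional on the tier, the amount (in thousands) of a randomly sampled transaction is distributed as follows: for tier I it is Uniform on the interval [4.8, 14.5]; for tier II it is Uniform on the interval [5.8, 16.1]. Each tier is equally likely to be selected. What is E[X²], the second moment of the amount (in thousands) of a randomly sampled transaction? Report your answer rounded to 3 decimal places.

114.853

For each component E[X²] = Var + (mean)², giving I: 100.963; II: 128.743.
Overall E[X²] = 0.5·100.963 + 0.5·128.743 = 114.853.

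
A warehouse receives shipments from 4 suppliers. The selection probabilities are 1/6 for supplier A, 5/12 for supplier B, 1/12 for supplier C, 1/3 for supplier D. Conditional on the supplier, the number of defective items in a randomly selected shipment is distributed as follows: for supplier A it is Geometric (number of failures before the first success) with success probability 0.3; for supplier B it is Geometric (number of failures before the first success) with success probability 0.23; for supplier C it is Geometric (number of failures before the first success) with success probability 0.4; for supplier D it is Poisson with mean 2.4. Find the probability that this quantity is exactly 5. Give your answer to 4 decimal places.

0.0570

Conditional on each supplier, P(X = 5): A: 0.050421; B: 0.062256; C: 0.031104; D: 0.0601961.
By total probability, P(X = 5) = 0.166667·0.050421 + 0.416667·0.062256 + 0.0833333·0.031104 + 0.333333·0.0601961 = 0.0570009.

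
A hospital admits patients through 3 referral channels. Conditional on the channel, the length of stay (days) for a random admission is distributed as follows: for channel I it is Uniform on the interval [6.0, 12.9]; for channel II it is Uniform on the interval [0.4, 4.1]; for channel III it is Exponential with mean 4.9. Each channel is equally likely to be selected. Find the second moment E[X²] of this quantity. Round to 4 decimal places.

For each component E[X²] = Var + (mean)², giving I: 93.27; II: 6.20333; III: 48.02.
Overall E[X²] = 0.333333·93.27 + 0.333333·6.20333 + 0.333333·48.02 = 49.1644.

49.1644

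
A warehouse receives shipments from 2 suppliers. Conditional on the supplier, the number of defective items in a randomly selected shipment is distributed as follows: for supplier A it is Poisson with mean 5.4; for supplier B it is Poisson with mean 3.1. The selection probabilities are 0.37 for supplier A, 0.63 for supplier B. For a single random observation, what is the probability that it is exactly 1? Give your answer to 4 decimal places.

Conditional on each supplier, P(X = 1): A: 0.0243895; B: 0.139653.
By total probability, P(X = 1) = 0.37·0.0243895 + 0.63·0.139653 = 0.0970052.

0.0970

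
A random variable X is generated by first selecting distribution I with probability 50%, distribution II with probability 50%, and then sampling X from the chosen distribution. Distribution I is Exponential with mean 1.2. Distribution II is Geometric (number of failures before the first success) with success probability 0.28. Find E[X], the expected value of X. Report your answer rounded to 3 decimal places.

Component means — I: 1.2; II: 2.57143.
E[X] = 0.5·1.2 + 0.5·2.57143 = 1.88571.

1.886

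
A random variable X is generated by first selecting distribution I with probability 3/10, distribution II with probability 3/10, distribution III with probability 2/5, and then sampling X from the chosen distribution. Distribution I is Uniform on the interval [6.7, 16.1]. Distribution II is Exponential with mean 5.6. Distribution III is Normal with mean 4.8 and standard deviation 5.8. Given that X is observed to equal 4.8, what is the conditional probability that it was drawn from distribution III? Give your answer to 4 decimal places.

Likelihoods f(4.8 | ·): I: 0; II: 0.0757809; III: 0.0687832.
Posterior ∝ prior × likelihood. Numerator for III: 0.4·0.0687832 = 0.0275133.
Normalizing constant: 0.3·0 + 0.3·0.0757809 + 0.4·0.0687832 = 0.0502475.
P(III | observation) = 0.0275133 / 0.0502475 = 0.547555.

0.5476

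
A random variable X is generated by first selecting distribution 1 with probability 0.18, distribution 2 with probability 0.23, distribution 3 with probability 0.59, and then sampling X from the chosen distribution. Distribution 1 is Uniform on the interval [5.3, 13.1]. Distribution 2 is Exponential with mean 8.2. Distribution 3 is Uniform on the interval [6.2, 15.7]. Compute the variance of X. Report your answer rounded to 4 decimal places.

22.2080

Per component, 1: μ=9.2, E[X²]=89.71; 2: μ=8.2, E[X²]=134.48; 3: μ=10.95, E[X²]=127.423.
E[X] = 0.18·9.2 + 0.23·8.2 + 0.59·10.95 = 10.0025.
E[X²] = 0.18·89.71 + 0.23·134.48 + 0.59·127.423 = 122.258.
Var(X) = E[X²] − (E[X])² = 122.258 − 100.05 = 22.208.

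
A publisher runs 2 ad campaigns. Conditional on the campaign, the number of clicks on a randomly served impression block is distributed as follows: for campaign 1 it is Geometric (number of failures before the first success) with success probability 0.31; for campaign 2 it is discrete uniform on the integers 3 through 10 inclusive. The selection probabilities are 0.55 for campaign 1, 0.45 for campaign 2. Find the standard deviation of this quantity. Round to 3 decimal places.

Per component, 1: μ=2.22581, E[X²]=12.1342; 2: μ=6.5, E[X²]=47.5.
E[X] = 0.55·2.22581 + 0.45·6.5 = 4.14919.
E[X²] = 0.55·12.1342 + 0.45·47.5 = 28.0488.
Var(X) = E[X²] − (E[X])² = 28.0488 − 17.2158 = 10.833.
SD(X) = √10.833 = 3.29136.

3.291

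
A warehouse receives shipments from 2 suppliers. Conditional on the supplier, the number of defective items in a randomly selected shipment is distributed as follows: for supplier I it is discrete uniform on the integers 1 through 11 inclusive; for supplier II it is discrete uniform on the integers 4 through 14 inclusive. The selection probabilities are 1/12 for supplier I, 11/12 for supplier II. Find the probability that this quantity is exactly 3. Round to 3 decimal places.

Conditional on each supplier, P(X = 3): I: 0.0909091; II: 0.
By total probability, P(X = 3) = 0.0833333·0.0909091 + 0.916667·0 = 0.00757576.

0.008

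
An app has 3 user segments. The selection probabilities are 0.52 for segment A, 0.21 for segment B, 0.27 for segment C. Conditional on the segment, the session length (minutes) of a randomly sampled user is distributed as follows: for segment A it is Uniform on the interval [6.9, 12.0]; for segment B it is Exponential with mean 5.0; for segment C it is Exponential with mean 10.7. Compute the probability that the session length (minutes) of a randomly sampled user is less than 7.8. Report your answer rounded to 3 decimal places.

0.397

Conditional on each segment, P(X < 7.8): A: 0.176471; B: 0.789864; C: 0.517595.
By total probability, P(X < 7.8) = 0.52·0.176471 + 0.21·0.789864 + 0.27·0.517595 = 0.397387.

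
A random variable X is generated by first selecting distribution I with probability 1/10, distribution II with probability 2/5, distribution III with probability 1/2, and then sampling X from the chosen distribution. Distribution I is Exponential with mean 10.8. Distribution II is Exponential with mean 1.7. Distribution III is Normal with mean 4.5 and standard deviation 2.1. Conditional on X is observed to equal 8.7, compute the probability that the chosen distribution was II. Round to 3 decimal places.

0.077

Likelihoods f(8.7 | ·): I: 0.041374; II: 0.00352359; III: 0.02571.
Posterior ∝ prior × likelihood. Numerator for II: 0.4·0.00352359 = 0.00140944.
Normalizing constant: 0.1·0.041374 + 0.4·0.00352359 + 0.5·0.02571 = 0.0184018.
P(II | observation) = 0.00140944 / 0.0184018 = 0.0765921.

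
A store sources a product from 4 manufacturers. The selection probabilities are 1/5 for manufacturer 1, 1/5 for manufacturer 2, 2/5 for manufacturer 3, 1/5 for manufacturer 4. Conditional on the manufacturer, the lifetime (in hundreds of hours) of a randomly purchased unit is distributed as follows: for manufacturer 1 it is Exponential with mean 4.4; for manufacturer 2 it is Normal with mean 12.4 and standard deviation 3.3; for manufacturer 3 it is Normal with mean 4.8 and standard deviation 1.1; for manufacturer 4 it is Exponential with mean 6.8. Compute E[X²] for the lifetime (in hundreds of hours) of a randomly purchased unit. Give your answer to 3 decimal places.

For each component E[X²] = Var + (mean)², giving 1: 38.72; 2: 164.65; 3: 24.25; 4: 92.48.
Overall E[X²] = 0.2·38.72 + 0.2·164.65 + 0.4·24.25 + 0.2·92.48 = 68.87.

68.870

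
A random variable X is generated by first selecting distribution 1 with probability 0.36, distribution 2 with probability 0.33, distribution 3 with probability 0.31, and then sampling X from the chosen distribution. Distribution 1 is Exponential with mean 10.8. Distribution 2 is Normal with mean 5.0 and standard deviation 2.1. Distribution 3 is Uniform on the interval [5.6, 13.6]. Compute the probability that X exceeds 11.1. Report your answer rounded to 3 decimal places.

Conditional on each component, P(X > 11.1): 1: 0.357801; 2: 0.00183766; 3: 0.3125.
By total probability, P(X > 11.1) = 0.36·0.357801 + 0.33·0.00183766 + 0.31·0.3125 = 0.22629.

0.226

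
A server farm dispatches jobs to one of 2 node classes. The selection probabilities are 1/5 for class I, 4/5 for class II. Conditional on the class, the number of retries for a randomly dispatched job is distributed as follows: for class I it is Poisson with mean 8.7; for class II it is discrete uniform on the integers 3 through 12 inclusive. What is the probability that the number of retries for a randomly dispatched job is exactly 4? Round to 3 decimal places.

0.088

Conditional on each class, P(X = 4): I: 0.0397653; II: 0.1.
By total probability, P(X = 4) = 0.2·0.0397653 + 0.8·0.1 = 0.0879531.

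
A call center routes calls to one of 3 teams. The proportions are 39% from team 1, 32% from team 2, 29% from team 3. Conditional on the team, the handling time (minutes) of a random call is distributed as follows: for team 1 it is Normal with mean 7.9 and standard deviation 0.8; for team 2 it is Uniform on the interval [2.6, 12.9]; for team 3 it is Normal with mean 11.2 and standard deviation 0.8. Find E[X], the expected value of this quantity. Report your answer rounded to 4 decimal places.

8.8090

Component means — 1: 7.9; 2: 7.75; 3: 11.2.
E[X] = 0.39·7.9 + 0.32·7.75 + 0.29·11.2 = 8.809.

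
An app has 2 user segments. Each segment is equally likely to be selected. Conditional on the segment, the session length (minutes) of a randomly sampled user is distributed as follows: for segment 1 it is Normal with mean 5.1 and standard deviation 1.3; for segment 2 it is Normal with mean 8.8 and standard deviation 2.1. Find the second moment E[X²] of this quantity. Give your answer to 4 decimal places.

54.7750

For each component E[X²] = Var + (mean)², giving 1: 27.7; 2: 81.85.
Overall E[X²] = 0.5·27.7 + 0.5·81.85 = 54.775.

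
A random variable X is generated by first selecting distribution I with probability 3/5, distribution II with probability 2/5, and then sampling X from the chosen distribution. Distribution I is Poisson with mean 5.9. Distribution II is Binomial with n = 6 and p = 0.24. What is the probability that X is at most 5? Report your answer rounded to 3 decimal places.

0.677

Conditional on each component, P(X ≤ 5): I: 0.461873; II: 0.999809.
By total probability, P(X ≤ 5) = 0.6·0.461873 + 0.4·0.999809 = 0.677047.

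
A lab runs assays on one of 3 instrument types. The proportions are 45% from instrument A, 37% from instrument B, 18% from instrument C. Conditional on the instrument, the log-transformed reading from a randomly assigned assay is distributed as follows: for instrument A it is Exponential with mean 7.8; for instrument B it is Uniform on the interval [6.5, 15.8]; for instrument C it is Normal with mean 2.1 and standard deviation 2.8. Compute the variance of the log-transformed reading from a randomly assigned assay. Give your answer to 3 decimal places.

Per component, A: μ=7.8, E[X²]=121.68; B: μ=11.15, E[X²]=131.53; C: μ=2.1, E[X²]=12.25.
E[X] = 0.45·7.8 + 0.37·11.15 + 0.18·2.1 = 8.0135.
E[X²] = 0.45·121.68 + 0.37·131.53 + 0.18·12.25 = 105.627.
Var(X) = E[X²] − (E[X])² = 105.627 − 64.2162 = 41.4109.

41.411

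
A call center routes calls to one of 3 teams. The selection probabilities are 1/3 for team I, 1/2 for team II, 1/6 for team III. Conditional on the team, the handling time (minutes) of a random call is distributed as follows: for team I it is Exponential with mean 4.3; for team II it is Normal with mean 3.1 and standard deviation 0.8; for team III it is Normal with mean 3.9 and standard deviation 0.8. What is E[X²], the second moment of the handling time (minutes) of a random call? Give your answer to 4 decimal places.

20.0933

For each component E[X²] = Var + (mean)², giving I: 36.98; II: 10.25; III: 15.85.
Overall E[X²] = 0.333333·36.98 + 0.5·10.25 + 0.166667·15.85 = 20.0933.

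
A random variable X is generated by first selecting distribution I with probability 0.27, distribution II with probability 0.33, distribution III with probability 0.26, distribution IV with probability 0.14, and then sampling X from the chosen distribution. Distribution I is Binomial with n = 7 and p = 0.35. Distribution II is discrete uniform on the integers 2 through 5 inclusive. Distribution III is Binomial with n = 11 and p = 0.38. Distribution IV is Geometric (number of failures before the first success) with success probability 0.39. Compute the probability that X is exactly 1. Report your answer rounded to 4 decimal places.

Conditional on each component, P(X = 1): I: 0.184776; II: 0; III: 0.0350827; IV: 0.2379.
By total probability, P(X = 1) = 0.27·0.184776 + 0.33·0 + 0.26·0.0350827 + 0.14·0.2379 = 0.0923171.

0.0923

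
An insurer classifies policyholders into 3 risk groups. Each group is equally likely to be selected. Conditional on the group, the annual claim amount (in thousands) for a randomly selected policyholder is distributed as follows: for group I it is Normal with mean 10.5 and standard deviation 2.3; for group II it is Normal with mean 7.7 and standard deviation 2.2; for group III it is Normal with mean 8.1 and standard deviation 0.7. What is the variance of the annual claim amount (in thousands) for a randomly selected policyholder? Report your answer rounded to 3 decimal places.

Per component, I: μ=10.5, E[X²]=115.54; II: μ=7.7, E[X²]=64.13; III: μ=8.1, E[X²]=66.1.
E[X] = 0.333333·10.5 + 0.333333·7.7 + 0.333333·8.1 = 8.76667.
E[X²] = 0.333333·115.54 + 0.333333·64.13 + 0.333333·66.1 = 81.9233.
Var(X) = E[X²] − (E[X])² = 81.9233 − 76.8544 = 5.06889.

5.069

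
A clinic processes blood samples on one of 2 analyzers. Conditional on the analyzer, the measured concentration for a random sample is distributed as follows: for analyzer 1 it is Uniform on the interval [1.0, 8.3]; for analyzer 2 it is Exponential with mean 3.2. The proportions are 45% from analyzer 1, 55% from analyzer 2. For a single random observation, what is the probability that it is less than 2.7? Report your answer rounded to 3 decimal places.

Conditional on each analyzer, P(X < 2.7): 1: 0.232877; 2: 0.569905.
By total probability, P(X < 2.7) = 0.45·0.232877 + 0.55·0.569905 = 0.418242.

0.418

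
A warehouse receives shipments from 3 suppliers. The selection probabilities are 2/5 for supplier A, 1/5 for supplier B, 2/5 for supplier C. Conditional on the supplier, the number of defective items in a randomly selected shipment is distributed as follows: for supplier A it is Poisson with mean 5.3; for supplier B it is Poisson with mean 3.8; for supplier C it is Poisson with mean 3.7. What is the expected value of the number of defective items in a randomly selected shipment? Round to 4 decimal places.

4.3600

Component means — A: 5.3; B: 3.8; C: 3.7.
E[X] = 0.4·5.3 + 0.2·3.8 + 0.4·3.7 = 4.36.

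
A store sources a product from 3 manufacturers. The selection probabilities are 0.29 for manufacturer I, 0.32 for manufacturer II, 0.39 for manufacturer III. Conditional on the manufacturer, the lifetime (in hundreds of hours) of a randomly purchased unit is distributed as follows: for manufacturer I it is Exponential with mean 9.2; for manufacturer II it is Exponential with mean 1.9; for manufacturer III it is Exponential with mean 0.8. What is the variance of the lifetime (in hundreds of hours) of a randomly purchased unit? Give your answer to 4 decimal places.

Per component, I: μ=9.2, E[X²]=169.28; II: μ=1.9, E[X²]=7.22; III: μ=0.8, E[X²]=1.28.
E[X] = 0.29·9.2 + 0.32·1.9 + 0.39·0.8 = 3.588.
E[X²] = 0.29·169.28 + 0.32·7.22 + 0.39·1.28 = 51.9008.
Var(X) = E[X²] − (E[X])² = 51.9008 − 12.8737 = 39.0271.

39.0271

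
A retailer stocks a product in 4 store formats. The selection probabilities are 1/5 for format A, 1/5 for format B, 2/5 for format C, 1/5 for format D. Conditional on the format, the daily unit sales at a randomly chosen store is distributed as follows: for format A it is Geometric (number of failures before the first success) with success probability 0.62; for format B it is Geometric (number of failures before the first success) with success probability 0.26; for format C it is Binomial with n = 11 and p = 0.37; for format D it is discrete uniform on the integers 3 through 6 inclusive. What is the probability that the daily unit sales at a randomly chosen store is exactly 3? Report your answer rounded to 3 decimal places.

Conditional on each format, P(X = 3): A: 0.0340206; B: 0.105358; C: 0.207402; D: 0.25.
By total probability, P(X = 3) = 0.2·0.0340206 + 0.2·0.105358 + 0.4·0.207402 + 0.2·0.25 = 0.160837.

0.161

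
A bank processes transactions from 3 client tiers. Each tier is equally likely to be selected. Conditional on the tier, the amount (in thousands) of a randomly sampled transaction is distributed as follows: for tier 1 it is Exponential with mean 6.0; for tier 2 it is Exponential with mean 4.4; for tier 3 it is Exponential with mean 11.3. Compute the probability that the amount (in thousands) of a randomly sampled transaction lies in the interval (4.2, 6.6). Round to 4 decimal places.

0.1525

Conditional on each tier, P(4.2 < X < 6.6): 1: 0.163714; 2: 0.161857; 3: 0.13195.
By total probability, P(4.2 < X < 6.6) = 0.333333·0.163714 + 0.333333·0.161857 + 0.333333·0.13195 = 0.152507.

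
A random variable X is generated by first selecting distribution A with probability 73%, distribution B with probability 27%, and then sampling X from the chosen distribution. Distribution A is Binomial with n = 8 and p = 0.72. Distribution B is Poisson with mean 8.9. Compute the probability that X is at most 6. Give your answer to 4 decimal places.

Conditional on each component, P(X ≤ 6): A: 0.703094; B: 0.216042.
By total probability, P(X ≤ 6) = 0.73·0.703094 + 0.27·0.216042 = 0.57159.

0.5716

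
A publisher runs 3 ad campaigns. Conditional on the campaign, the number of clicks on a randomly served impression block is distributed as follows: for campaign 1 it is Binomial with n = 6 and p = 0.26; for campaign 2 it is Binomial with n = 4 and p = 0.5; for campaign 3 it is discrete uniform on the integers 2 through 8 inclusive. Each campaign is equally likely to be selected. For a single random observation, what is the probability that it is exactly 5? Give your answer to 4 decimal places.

0.0494

Conditional on each campaign, P(X = 5): 1: 0.00527533; 2: 0; 3: 0.142857.
By total probability, P(X = 5) = 0.333333·0.00527533 + 0.333333·0 + 0.333333·0.142857 = 0.0493775.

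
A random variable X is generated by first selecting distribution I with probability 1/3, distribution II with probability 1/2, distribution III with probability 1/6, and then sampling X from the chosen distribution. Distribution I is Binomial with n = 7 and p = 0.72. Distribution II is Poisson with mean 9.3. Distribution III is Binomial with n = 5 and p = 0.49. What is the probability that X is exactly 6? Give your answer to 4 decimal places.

Conditional on each component, P(X = 6): I: 0.273056; II: 0.0821536; III: 0.
By total probability, P(X = 6) = 0.333333·0.273056 + 0.5·0.0821536 + 0.166667·0 = 0.132095.

0.1321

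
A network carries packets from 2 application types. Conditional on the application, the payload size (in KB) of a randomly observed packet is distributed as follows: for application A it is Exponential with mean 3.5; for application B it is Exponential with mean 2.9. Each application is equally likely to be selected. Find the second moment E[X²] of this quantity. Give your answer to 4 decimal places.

20.6600

For each component E[X²] = Var + (mean)², giving A: 24.5; B: 16.82.
Overall E[X²] = 0.5·24.5 + 0.5·16.82 = 20.66.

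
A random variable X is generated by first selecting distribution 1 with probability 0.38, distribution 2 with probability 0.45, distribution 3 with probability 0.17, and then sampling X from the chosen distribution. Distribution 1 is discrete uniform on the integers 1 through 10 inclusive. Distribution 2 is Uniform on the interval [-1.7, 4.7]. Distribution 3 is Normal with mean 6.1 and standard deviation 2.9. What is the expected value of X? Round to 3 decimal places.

3.802

Component means — 1: 5.5; 2: 1.5; 3: 6.1.
E[X] = 0.38·5.5 + 0.45·1.5 + 0.17·6.1 = 3.802.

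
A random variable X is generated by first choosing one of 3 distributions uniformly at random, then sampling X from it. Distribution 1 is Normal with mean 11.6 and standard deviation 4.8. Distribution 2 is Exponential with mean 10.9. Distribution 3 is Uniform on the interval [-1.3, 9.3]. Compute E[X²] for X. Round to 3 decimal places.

For each component E[X²] = Var + (mean)², giving 1: 157.6; 2: 237.62; 3: 25.3633.
Overall E[X²] = 0.333333·157.6 + 0.333333·237.62 + 0.333333·25.3633 = 140.194.

140.194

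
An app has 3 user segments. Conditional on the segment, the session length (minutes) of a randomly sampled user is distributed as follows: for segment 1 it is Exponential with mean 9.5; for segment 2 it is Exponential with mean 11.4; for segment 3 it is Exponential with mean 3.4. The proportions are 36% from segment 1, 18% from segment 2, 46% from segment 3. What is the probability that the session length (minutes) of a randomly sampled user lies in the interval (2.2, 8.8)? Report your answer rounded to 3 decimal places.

0.415

Conditional on each segment, P(2.2 < X < 8.8): 1: 0.39727; 2: 0.362376; 3: 0.448431.
By total probability, P(2.2 < X < 8.8) = 0.36·0.39727 + 0.18·0.362376 + 0.46·0.448431 = 0.414523.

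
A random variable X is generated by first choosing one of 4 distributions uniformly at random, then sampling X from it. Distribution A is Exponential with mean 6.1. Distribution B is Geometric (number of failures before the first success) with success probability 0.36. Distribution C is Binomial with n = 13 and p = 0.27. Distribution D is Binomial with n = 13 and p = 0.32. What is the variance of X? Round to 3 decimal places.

Per component, A: μ=6.1, E[X²]=74.42; B: μ=1.77778, E[X²]=8.09877; C: μ=3.51, E[X²]=14.8824; D: μ=4.16, E[X²]=20.1344.
E[X] = 0.25·6.1 + 0.25·1.77778 + 0.25·3.51 + 0.25·4.16 = 3.88694.
E[X²] = 0.25·74.42 + 0.25·8.09877 + 0.25·14.8824 + 0.25·20.1344 = 29.3839.
Var(X) = E[X²] − (E[X])² = 29.3839 − 15.1083 = 14.2756.

14.276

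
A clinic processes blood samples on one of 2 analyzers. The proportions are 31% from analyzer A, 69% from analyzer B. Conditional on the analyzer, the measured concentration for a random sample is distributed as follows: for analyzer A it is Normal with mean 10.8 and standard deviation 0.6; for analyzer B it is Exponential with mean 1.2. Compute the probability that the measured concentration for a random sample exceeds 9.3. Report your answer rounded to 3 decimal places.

0.308

Conditional on each analyzer, P(X > 9.3): A: 0.99379; B: 0.000430743.
By total probability, P(X > 9.3) = 0.31·0.99379 + 0.69·0.000430743 = 0.308372.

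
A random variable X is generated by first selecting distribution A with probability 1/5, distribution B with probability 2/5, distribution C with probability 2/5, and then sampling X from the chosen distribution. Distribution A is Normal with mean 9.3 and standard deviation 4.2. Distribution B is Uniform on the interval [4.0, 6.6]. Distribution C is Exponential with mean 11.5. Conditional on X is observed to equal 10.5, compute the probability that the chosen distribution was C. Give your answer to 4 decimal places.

0.4335

Likelihoods f(10.5 | ·): A: 0.0911873; B: 0; C: 0.0348957.
Posterior ∝ prior × likelihood. Numerator for C: 0.4·0.0348957 = 0.0139583.
Normalizing constant: 0.2·0.0911873 + 0.4·0 + 0.4·0.0348957 = 0.0321958.
P(C | observation) = 0.0139583 / 0.0321958 = 0.433545.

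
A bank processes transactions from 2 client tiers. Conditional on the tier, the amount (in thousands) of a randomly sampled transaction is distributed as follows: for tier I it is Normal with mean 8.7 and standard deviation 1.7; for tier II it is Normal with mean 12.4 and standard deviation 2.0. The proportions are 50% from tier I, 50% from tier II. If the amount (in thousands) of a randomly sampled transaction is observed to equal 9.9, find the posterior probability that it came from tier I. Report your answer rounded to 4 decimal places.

0.6670

Likelihoods f(9.9 | ·): I: 0.182921; II: 0.0913245.
Posterior ∝ prior × likelihood. Numerator for I: 0.5·0.182921 = 0.0914604.
Normalizing constant: 0.5·0.182921 + 0.5·0.0913245 = 0.137123.
P(I | observation) = 0.0914604 / 0.137123 = 0.666997.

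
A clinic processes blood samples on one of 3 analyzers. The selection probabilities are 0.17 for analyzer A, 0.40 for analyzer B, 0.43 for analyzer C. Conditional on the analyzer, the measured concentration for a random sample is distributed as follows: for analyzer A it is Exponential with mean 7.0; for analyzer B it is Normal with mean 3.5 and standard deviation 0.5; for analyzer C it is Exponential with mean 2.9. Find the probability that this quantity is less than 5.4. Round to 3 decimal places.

0.855

Conditional on each analyzer, P(X < 5.4): A: 0.537648; B: 0.999928; C: 0.844649.
By total probability, P(X < 5.4) = 0.17·0.537648 + 0.4·0.999928 + 0.43·0.844649 = 0.85457.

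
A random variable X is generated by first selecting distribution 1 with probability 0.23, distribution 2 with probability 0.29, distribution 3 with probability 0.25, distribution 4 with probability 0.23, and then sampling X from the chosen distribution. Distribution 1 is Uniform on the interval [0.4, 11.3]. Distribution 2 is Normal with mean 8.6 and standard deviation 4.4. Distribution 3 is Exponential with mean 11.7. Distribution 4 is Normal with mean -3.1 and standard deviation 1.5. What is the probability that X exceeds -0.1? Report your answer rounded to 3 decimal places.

Conditional on each component, P(X > -0.1): 1: 1; 2: 0.975995; 3: 1; 4: 0.0227501.
By total probability, P(X > -0.1) = 0.23·1 + 0.29·0.975995 + 0.25·1 + 0.23·0.0227501 = 0.768271.

0.768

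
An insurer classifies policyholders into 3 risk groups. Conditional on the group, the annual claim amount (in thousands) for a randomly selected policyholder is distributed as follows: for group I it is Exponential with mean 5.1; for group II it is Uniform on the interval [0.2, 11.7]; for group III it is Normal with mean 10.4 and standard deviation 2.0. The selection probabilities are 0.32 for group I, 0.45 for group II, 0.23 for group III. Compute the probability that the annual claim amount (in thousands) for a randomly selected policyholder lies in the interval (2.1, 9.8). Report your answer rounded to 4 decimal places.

Conditional on each group, P(2.1 < X < 9.8): I: 0.516103; II: 0.669565; III: 0.382072.
By total probability, P(2.1 < X < 9.8) = 0.32·0.516103 + 0.45·0.669565 + 0.23·0.382072 = 0.554334.

0.5543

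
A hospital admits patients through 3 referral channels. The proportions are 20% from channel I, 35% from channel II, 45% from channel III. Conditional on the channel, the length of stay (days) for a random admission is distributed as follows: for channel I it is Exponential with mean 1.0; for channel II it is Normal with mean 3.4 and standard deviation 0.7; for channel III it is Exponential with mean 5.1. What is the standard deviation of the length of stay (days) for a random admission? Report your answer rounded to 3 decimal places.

3.801

Per component, I: μ=1, E[X²]=2; II: μ=3.4, E[X²]=12.05; III: μ=5.1, E[X²]=52.02.
E[X] = 0.2·1 + 0.35·3.4 + 0.45·5.1 = 3.685.
E[X²] = 0.2·2 + 0.35·12.05 + 0.45·52.02 = 28.0265.
Var(X) = E[X²] − (E[X])² = 28.0265 − 13.5792 = 14.4473.
SD(X) = √14.4473 = 3.80096.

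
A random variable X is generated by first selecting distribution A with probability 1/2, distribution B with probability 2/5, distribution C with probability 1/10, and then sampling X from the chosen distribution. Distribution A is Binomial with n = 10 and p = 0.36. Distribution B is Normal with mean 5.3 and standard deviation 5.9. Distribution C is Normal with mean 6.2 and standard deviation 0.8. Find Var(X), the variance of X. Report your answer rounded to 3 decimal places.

Per component, A: μ=3.6, E[X²]=15.264; B: μ=5.3, E[X²]=62.9; C: μ=6.2, E[X²]=39.08.
E[X] = 0.5·3.6 + 0.4·5.3 + 0.1·6.2 = 4.54.
E[X²] = 0.5·15.264 + 0.4·62.9 + 0.1·39.08 = 36.7.
Var(X) = E[X²] − (E[X])² = 36.7 − 20.6116 = 16.0884.

16.088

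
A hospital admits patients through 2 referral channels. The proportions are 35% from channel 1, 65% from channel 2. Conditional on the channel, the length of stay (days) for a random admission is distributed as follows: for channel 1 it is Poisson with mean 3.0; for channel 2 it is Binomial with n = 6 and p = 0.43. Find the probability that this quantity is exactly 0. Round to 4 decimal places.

Conditional on each channel, P(X = 0): 1: 0.0497871; 2: 0.0342964.
By total probability, P(X = 0) = 0.35·0.0497871 + 0.65·0.0342964 = 0.0397182.

0.0397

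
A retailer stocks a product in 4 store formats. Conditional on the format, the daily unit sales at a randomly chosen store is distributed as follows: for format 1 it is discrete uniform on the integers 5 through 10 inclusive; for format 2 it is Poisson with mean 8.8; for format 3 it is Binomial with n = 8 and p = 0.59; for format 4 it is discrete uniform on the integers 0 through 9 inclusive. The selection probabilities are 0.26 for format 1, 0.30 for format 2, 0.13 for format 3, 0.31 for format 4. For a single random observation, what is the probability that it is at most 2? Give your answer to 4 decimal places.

Conditional on each format, P(X ≤ 2): 1: 0; 2: 0.00731357; 3: 0.0562892; 4: 0.3.
By total probability, P(X ≤ 2) = 0.26·0 + 0.3·0.00731357 + 0.13·0.0562892 + 0.31·0.3 = 0.102512.

0.1025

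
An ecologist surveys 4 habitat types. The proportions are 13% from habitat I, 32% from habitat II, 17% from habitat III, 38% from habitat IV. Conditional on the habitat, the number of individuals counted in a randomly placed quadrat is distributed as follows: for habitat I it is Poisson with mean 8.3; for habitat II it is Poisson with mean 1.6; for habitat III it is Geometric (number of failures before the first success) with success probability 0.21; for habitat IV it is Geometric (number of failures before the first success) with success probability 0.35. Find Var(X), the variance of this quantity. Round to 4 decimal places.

11.5225

Per component, I: μ=8.3, E[X²]=77.19; II: μ=1.6, E[X²]=4.16; III: μ=3.7619, E[X²]=32.0658; IV: μ=1.85714, E[X²]=8.7551.
E[X] = 0.13·8.3 + 0.32·1.6 + 0.17·3.7619 + 0.38·1.85714 = 2.93624.
E[X²] = 0.13·77.19 + 0.32·4.16 + 0.17·32.0658 + 0.38·8.7551 = 20.144.
Var(X) = E[X²] − (E[X])² = 20.144 − 8.62149 = 11.5225.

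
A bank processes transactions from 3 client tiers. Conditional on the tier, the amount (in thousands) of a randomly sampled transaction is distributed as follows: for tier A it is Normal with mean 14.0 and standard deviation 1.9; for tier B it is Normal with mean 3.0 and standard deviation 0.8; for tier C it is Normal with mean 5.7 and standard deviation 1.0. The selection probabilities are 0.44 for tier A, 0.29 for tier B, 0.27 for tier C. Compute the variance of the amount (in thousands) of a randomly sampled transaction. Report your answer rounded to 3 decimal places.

Per component, A: μ=14, E[X²]=199.61; B: μ=3, E[X²]=9.64; C: μ=5.7, E[X²]=33.49.
E[X] = 0.44·14 + 0.29·3 + 0.27·5.7 = 8.569.
E[X²] = 0.44·199.61 + 0.29·9.64 + 0.27·33.49 = 99.6663.
Var(X) = E[X²] − (E[X])² = 99.6663 − 73.4278 = 26.2385.

26.239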